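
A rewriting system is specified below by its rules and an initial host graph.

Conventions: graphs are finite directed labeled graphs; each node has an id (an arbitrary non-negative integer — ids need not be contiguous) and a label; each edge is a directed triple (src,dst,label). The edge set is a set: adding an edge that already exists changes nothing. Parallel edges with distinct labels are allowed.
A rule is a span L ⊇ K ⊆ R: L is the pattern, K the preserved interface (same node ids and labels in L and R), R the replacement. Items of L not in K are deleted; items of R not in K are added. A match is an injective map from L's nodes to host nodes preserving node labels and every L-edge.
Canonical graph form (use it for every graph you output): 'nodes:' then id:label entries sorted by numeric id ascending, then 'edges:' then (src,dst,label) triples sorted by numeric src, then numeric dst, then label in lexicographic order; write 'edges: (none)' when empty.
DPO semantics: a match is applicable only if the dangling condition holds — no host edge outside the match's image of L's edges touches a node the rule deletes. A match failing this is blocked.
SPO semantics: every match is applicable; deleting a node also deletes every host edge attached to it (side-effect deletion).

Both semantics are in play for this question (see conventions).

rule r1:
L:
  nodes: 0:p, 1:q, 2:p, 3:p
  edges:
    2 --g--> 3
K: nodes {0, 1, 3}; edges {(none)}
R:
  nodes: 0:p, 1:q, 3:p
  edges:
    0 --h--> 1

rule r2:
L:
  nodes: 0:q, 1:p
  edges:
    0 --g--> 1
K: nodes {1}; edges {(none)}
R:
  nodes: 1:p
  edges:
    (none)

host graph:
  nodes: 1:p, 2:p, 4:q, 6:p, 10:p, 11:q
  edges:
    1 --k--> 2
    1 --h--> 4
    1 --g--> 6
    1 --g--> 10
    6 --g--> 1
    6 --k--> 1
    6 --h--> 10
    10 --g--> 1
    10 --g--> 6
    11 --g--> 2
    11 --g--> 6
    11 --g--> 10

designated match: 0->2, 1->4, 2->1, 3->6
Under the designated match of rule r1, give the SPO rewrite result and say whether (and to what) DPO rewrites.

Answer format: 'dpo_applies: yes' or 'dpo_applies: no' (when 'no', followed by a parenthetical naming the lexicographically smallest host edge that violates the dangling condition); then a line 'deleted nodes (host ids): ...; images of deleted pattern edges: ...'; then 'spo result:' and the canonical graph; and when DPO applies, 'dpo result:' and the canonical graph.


dpo_applies: no
(the rule deletes node 1, which keeps host edge (1,2,k) outside the match image — the dangling condition fails, DPO blocks; SPO proceeds and side-deletes such edges)
deleted nodes (host ids): 1; images of deleted pattern edges: (1,6,g)
spo result:
nodes: 2:p, 4:q, 6:p, 10:p, 11:q
edges: (2,4,h); (6,10,h); (10,6,g); (11,2,g); (11,6,g); (11,10,g)


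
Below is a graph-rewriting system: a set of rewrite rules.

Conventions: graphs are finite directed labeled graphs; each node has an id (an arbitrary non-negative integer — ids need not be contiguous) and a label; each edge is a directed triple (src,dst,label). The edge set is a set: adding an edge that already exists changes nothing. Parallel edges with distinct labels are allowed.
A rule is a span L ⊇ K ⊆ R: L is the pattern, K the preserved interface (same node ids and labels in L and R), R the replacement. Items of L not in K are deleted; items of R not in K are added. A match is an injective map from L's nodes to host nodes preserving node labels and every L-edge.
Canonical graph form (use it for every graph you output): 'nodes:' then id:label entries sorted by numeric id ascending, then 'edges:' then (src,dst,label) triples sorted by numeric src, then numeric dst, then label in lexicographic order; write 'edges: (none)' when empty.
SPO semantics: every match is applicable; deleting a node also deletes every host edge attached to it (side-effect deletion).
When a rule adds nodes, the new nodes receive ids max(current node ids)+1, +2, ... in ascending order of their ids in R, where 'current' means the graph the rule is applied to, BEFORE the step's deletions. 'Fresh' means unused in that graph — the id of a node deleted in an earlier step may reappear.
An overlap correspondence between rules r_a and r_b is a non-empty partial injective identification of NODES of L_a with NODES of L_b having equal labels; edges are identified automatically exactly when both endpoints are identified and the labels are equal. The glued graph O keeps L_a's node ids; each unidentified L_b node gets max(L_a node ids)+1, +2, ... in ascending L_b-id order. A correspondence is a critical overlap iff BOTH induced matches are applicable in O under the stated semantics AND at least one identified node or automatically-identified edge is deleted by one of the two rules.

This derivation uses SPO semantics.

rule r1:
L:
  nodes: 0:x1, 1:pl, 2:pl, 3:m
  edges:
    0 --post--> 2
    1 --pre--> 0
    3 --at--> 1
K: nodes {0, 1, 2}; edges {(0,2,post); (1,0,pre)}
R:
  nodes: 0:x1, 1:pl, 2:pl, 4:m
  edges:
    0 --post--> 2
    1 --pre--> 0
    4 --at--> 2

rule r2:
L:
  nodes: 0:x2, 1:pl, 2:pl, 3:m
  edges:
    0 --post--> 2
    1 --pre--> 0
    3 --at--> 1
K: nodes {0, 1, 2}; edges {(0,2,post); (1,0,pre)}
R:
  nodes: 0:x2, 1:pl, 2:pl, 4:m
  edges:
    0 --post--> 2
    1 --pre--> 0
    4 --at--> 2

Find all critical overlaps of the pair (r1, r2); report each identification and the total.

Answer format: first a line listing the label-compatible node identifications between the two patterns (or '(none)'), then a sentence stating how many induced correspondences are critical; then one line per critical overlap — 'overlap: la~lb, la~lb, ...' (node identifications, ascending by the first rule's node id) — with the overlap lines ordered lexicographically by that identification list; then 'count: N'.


label-compatible node identifications between L(r1) and L(r2): 1~1, 1~2, 2~1, 2~2, 3~3
7 of the induced correspondences are critical overlaps of r1 and r2.
overlap: 1~1, 2~2, 3~3
overlap: 1~1, 3~3
overlap: 1~2, 2~1, 3~3
overlap: 1~2, 3~3
overlap: 2~1, 3~3
overlap: 2~2, 3~3
overlap: 3~3
count: 7


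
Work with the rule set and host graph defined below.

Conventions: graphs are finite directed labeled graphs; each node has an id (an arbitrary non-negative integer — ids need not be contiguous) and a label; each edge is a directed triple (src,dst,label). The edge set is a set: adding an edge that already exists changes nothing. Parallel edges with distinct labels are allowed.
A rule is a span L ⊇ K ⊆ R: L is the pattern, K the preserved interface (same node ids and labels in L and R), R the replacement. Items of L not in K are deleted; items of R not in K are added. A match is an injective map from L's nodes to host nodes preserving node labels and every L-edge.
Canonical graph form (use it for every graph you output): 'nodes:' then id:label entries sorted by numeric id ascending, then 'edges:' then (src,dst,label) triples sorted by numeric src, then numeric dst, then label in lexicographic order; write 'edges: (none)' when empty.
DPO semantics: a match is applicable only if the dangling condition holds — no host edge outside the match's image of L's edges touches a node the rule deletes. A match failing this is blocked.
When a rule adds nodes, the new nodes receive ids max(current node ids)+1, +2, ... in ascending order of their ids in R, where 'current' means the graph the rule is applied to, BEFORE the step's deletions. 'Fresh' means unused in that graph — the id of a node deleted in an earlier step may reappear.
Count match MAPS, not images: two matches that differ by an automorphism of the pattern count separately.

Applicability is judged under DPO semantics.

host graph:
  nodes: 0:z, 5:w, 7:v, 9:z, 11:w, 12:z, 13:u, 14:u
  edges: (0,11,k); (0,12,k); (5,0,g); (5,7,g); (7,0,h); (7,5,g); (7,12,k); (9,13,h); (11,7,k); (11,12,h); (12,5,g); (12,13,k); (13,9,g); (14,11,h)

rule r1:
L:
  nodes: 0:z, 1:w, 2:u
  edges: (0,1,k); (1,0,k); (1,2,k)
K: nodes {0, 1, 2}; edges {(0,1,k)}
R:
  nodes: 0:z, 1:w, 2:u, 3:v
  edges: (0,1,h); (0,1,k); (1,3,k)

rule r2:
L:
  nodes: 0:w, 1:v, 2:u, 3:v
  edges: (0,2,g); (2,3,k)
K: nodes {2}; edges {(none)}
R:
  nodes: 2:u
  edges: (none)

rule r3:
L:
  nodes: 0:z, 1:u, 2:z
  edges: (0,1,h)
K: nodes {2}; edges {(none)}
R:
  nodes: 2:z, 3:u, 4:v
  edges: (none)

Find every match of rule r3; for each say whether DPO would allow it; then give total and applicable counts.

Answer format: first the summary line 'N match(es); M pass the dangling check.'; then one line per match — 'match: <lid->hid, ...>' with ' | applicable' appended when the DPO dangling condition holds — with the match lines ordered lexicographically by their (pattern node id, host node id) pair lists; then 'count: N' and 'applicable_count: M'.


2 match(es); 0 pass the dangling check.
match: 0->9, 1->13, 2->0
match: 0->9, 1->13, 2->12
count: 2
applicable_count: 0


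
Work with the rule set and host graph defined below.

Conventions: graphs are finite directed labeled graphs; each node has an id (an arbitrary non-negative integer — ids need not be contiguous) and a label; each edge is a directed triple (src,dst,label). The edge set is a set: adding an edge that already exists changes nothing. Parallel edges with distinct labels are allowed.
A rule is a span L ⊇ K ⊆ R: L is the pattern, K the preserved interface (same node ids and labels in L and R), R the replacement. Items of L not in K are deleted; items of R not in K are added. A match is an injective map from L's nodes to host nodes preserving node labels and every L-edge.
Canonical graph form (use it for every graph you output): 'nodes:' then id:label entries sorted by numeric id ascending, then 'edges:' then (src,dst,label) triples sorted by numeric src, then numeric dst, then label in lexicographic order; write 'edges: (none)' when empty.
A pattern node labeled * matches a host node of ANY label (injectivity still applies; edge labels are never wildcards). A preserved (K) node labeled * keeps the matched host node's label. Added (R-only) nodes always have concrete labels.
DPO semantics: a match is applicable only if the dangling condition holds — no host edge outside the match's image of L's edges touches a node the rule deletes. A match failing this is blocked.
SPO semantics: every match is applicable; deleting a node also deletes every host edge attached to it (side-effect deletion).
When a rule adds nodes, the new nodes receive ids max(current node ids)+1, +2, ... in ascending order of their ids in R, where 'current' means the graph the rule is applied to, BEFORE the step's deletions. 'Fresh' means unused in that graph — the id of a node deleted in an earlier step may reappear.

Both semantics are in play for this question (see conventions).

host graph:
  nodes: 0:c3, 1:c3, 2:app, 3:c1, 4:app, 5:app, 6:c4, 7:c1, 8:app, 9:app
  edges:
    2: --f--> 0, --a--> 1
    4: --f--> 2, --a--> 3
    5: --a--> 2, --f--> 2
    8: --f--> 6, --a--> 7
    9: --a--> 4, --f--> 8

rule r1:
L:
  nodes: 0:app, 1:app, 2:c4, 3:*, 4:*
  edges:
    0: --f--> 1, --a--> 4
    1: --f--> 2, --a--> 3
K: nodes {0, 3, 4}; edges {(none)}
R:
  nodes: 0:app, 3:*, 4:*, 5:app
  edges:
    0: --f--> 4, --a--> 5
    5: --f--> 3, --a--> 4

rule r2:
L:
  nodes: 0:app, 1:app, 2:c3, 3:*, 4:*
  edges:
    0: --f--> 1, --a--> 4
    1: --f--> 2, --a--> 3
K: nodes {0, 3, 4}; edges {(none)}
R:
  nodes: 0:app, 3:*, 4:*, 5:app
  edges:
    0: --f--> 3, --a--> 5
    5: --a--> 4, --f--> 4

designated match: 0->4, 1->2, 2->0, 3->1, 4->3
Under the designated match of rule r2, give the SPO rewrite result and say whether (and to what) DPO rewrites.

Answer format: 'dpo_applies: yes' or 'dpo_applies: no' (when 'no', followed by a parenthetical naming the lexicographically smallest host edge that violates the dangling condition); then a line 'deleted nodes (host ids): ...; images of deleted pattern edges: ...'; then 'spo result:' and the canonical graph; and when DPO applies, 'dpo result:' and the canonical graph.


dpo_applies: no
(the rule deletes node 2, which keeps host edge (5,2,a) outside the match image — the dangling condition fails, DPO blocks; SPO proceeds and side-deletes such edges)
deleted nodes (host ids): 0, 2; images of deleted pattern edges: (2,0,f); (2,1,a); (4,2,f); (4,3,a)
spo result:
nodes: 1:c3, 3:c1, 4:app, 5:app, 6:c4, 7:c1, 8:app, 9:app, 10:app
edges: (4,1,f); (4,10,a); (8,6,f); (8,7,a); (9,4,a); (9,8,f); (10,3,a); (10,3,f)


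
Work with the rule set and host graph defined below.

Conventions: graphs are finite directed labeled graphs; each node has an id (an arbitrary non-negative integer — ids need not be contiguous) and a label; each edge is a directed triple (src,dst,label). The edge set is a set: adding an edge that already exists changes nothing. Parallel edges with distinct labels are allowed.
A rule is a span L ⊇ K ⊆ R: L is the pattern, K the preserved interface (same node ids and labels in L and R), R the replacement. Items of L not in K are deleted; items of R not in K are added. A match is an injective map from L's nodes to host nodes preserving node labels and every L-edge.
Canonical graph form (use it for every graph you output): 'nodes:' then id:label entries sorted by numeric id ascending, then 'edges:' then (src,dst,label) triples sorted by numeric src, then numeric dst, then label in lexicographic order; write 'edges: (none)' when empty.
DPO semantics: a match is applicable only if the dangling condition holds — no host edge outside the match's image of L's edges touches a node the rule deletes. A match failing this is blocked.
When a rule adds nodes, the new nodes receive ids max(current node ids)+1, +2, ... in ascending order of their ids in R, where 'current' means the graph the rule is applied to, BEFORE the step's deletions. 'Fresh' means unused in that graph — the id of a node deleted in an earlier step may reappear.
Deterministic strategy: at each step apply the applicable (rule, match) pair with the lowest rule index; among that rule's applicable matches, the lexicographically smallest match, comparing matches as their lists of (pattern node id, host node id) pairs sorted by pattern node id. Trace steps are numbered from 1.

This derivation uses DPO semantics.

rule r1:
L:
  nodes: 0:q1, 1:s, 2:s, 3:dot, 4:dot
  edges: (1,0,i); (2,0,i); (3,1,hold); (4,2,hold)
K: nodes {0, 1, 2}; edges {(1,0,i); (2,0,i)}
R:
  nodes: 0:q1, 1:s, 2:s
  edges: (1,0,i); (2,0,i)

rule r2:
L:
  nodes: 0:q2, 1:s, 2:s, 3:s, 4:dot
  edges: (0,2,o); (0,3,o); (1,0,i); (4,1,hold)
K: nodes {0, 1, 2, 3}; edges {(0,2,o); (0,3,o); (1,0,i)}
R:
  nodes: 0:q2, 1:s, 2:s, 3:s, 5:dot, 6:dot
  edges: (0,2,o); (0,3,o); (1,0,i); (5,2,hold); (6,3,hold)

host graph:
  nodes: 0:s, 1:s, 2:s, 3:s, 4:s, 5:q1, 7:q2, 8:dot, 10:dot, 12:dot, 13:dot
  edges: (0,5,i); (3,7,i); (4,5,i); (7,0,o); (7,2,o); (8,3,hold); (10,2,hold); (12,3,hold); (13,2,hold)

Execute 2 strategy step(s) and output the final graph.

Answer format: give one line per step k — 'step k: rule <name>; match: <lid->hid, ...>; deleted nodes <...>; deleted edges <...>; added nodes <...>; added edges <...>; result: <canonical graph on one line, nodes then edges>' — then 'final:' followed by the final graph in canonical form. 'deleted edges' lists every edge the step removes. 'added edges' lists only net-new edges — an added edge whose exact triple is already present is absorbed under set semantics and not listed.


step 1: rule r2; match: 0->7, 1->3, 2->0, 3->2, 4->8; deleted nodes 8; deleted edges (8,3,hold); added nodes 14, 15; added edges (14,0,hold); (15,2,hold); result: nodes: 0:s, 1:s, 2:s, 3:s, 4:s, 5:q1, 7:q2, 10:dot, 12:dot, 13:dot, 14:dot, 15:dot edges: (0,5,i); (3,7,i); (4,5,i); (7,0,o); (7,2,o); (10,2,hold); (12,3,hold); (13,2,hold); (14,0,hold); (15,2,hold)
step 2: rule r2; match: 0->7, 1->3, 2->0, 3->2, 4->12; deleted nodes 12; deleted edges (12,3,hold); added nodes 16, 17; added edges (16,0,hold); (17,2,hold); result: nodes: 0:s, 1:s, 2:s, 3:s, 4:s, 5:q1, 7:q2, 10:dot, 13:dot, 14:dot, 15:dot, 16:dot, 17:dot edges: (0,5,i); (3,7,i); (4,5,i); (7,0,o); (7,2,o); (10,2,hold); (13,2,hold); (14,0,hold); (15,2,hold); (16,0,hold); (17,2,hold)
final:
nodes: 0:s, 1:s, 2:s, 3:s, 4:s, 5:q1, 7:q2, 10:dot, 13:dot, 14:dot, 15:dot, 16:dot, 17:dot
edges: (0,5,i); (3,7,i); (4,5,i); (7,0,o); (7,2,o); (10,2,hold); (13,2,hold); (14,0,hold); (15,2,hold); (16,0,hold); (17,2,hold)


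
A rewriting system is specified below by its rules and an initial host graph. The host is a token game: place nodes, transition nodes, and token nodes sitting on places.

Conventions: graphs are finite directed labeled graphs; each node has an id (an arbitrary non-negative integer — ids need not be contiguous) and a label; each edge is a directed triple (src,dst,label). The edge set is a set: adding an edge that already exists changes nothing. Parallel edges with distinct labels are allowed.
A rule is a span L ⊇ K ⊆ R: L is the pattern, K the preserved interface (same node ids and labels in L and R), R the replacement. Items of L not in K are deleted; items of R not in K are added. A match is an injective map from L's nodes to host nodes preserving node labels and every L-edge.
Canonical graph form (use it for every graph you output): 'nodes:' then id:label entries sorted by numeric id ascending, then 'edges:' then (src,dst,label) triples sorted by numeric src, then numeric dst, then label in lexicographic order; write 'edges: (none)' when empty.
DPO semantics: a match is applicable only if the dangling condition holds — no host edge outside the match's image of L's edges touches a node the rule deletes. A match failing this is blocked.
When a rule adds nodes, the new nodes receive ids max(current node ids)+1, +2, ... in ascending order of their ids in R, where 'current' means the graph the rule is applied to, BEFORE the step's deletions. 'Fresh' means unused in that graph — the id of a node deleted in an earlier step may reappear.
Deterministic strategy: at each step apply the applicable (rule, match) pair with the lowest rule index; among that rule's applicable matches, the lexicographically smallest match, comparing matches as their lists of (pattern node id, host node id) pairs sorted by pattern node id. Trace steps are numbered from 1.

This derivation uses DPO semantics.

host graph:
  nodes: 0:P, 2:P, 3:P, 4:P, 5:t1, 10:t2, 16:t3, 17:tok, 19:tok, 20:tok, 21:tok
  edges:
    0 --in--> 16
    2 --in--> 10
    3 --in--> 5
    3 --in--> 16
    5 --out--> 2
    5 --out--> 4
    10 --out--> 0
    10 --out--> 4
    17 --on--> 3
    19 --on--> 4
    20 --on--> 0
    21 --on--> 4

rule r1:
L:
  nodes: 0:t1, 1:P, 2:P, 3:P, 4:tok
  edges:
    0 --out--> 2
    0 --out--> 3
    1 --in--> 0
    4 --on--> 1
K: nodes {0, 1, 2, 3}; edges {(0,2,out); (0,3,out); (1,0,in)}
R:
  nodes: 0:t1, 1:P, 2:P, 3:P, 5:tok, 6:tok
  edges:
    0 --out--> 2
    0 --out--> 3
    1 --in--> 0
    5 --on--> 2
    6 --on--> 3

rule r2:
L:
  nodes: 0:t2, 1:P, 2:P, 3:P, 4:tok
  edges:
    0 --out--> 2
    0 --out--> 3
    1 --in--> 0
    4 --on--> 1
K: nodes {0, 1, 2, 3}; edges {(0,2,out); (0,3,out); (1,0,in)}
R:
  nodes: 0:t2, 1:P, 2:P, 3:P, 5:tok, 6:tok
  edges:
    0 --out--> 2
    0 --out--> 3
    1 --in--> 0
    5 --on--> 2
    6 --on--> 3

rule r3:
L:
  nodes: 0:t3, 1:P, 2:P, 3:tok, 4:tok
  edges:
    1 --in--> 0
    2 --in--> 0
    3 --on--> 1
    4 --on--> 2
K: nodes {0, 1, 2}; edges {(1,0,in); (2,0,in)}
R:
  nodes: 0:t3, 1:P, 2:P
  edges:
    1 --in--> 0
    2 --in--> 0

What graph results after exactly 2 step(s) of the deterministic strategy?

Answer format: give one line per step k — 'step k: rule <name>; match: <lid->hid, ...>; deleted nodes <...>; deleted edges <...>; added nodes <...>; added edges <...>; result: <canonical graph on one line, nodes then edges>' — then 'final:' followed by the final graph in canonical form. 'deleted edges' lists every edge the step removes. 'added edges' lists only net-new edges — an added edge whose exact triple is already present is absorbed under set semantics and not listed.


step 1: rule r1; match: 0->5, 1->3, 2->2, 3->4, 4->17; deleted nodes 17; deleted edges (17,3,on); added nodes 22, 23; added edges (22,2,on); (23,4,on); result: nodes: 0:P, 2:P, 3:P, 4:P, 5:t1, 10:t2, 16:t3, 19:tok, 20:tok, 21:tok, 22:tok, 23:tok edges: (0,16,in); (2,10,in); (3,5,in); (3,16,in); (5,2,out); (5,4,out); (10,0,out); (10,4,out); (19,4,on); (20,0,on); (21,4,on); (22,2,on); (23,4,on)
step 2: rule r2; match: 0->10, 1->2, 2->0, 3->4, 4->22; deleted nodes 22; deleted edges (22,2,on); added nodes 24, 25; added edges (24,0,on); (25,4,on); result: nodes: 0:P, 2:P, 3:P, 4:P, 5:t1, 10:t2, 16:t3, 19:tok, 20:tok, 21:tok, 23:tok, 24:tok, 25:tok edges: (0,16,in); (2,10,in); (3,5,in); (3,16,in); (5,2,out); (5,4,out); (10,0,out); (10,4,out); (19,4,on); (20,0,on); (21,4,on); (23,4,on); (24,0,on); (25,4,on)
final:
nodes: 0:P, 2:P, 3:P, 4:P, 5:t1, 10:t2, 16:t3, 19:tok, 20:tok, 21:tok, 23:tok, 24:tok, 25:tok
edges: (0,16,in); (2,10,in); (3,5,in); (3,16,in); (5,2,out); (5,4,out); (10,0,out); (10,4,out); (19,4,on); (20,0,on); (21,4,on); (23,4,on); (24,0,on); (25,4,on)


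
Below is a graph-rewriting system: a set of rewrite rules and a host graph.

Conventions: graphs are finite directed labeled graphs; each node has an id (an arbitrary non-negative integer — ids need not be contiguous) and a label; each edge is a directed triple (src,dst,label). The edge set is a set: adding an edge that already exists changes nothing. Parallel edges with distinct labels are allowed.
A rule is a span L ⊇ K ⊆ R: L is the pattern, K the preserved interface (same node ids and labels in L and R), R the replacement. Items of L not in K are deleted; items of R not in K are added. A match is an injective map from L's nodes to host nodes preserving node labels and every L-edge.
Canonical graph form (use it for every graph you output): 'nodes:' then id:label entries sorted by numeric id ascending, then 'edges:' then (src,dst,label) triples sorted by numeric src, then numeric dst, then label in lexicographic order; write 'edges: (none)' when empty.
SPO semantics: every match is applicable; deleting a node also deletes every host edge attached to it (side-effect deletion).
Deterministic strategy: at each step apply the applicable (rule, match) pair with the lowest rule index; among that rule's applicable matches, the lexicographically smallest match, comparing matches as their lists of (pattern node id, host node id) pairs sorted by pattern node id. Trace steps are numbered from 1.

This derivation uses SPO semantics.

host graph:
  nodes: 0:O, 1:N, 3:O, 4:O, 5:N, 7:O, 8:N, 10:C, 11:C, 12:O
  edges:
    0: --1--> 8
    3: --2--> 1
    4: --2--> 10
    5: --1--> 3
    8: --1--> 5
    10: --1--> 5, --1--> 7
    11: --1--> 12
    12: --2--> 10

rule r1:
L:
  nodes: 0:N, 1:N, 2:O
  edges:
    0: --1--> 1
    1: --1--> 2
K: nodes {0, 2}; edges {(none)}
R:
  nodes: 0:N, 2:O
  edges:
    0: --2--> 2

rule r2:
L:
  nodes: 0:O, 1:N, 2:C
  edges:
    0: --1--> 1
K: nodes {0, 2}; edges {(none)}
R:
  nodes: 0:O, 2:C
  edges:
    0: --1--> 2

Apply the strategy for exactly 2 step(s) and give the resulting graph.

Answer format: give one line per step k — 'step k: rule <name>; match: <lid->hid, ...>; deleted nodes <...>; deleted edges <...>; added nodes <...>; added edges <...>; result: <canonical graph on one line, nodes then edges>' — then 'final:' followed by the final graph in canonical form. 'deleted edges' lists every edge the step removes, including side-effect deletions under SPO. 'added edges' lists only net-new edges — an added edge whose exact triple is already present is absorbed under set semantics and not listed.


step 1: rule r1; match: 0->8, 1->5, 2->3; deleted nodes 5; deleted edges (5,3,1); (8,5,1); (10,5,1); added nodes (none); added edges (8,3,2); result: nodes: 0:O, 1:N, 3:O, 4:O, 7:O, 8:N, 10:C, 11:C, 12:O edges: (0,8,1); (3,1,2); (4,10,2); (8,3,2); (10,7,1); (11,12,1); (12,10,2)
step 2: rule r2; match: 0->0, 1->8, 2->10; deleted nodes 8; deleted edges (0,8,1); (8,3,2); added nodes (none); added edges (0,10,1); result: nodes: 0:O, 1:N, 3:O, 4:O, 7:O, 10:C, 11:C, 12:O edges: (0,10,1); (3,1,2); (4,10,2); (10,7,1); (11,12,1); (12,10,2)
final:
nodes: 0:O, 1:N, 3:O, 4:O, 7:O, 10:C, 11:C, 12:O
edges: (0,10,1); (3,1,2); (4,10,2); (10,7,1); (11,12,1); (12,10,2)


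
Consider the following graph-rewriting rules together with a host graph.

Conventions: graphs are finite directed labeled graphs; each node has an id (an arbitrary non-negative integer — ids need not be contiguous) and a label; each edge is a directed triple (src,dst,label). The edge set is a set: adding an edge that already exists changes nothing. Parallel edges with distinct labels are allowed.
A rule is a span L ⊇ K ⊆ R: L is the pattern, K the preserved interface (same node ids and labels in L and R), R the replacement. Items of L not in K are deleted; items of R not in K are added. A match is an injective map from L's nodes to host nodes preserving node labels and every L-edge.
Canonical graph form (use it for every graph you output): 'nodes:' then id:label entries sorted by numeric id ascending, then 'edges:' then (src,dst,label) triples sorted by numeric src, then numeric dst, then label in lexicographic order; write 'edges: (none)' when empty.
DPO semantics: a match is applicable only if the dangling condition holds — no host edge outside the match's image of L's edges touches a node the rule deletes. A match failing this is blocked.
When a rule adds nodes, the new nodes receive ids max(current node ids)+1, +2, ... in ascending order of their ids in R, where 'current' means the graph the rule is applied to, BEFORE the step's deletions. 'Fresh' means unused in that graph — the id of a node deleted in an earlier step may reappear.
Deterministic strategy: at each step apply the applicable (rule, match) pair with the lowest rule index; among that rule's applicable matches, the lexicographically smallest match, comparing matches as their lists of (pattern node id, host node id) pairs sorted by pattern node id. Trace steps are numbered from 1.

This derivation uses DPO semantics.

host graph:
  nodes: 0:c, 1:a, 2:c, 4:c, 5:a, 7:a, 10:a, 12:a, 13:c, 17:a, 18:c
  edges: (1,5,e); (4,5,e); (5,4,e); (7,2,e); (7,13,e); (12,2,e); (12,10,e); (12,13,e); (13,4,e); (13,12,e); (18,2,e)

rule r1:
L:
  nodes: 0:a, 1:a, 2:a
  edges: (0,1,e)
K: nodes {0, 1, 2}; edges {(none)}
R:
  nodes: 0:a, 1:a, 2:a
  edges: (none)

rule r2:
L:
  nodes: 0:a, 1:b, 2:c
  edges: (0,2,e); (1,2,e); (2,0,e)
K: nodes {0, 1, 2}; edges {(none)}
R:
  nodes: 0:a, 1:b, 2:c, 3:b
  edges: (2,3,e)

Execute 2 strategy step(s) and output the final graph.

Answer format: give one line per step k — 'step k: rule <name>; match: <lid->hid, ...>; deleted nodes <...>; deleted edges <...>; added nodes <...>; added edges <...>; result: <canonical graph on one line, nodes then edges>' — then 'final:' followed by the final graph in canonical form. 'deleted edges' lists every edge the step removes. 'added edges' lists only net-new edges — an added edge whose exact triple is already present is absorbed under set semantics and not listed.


step 1: rule r1; match: 0->1, 1->5, 2->7; deleted nodes (none); deleted edges (1,5,e); added nodes (none); added edges (none); result: nodes: 0:c, 1:a, 2:c, 4:c, 5:a, 7:a, 10:a, 12:a, 13:c, 17:a, 18:c edges: (4,5,e); (5,4,e); (7,2,e); (7,13,e); (12,2,e); (12,10,e); (12,13,e); (13,4,e); (13,12,e); (18,2,e)
step 2: rule r1; match: 0->12, 1->10, 2->1; deleted nodes (none); deleted edges (12,10,e); added nodes (none); added edges (none); result: nodes: 0:c, 1:a, 2:c, 4:c, 5:a, 7:a, 10:a, 12:a, 13:c, 17:a, 18:c edges: (4,5,e); (5,4,e); (7,2,e); (7,13,e); (12,2,e); (12,13,e); (13,4,e); (13,12,e); (18,2,e)
final:
nodes: 0:c, 1:a, 2:c, 4:c, 5:a, 7:a, 10:a, 12:a, 13:c, 17:a, 18:c
edges: (4,5,e); (5,4,e); (7,2,e); (7,13,e); (12,2,e); (12,13,e); (13,4,e); (13,12,e); (18,2,e)


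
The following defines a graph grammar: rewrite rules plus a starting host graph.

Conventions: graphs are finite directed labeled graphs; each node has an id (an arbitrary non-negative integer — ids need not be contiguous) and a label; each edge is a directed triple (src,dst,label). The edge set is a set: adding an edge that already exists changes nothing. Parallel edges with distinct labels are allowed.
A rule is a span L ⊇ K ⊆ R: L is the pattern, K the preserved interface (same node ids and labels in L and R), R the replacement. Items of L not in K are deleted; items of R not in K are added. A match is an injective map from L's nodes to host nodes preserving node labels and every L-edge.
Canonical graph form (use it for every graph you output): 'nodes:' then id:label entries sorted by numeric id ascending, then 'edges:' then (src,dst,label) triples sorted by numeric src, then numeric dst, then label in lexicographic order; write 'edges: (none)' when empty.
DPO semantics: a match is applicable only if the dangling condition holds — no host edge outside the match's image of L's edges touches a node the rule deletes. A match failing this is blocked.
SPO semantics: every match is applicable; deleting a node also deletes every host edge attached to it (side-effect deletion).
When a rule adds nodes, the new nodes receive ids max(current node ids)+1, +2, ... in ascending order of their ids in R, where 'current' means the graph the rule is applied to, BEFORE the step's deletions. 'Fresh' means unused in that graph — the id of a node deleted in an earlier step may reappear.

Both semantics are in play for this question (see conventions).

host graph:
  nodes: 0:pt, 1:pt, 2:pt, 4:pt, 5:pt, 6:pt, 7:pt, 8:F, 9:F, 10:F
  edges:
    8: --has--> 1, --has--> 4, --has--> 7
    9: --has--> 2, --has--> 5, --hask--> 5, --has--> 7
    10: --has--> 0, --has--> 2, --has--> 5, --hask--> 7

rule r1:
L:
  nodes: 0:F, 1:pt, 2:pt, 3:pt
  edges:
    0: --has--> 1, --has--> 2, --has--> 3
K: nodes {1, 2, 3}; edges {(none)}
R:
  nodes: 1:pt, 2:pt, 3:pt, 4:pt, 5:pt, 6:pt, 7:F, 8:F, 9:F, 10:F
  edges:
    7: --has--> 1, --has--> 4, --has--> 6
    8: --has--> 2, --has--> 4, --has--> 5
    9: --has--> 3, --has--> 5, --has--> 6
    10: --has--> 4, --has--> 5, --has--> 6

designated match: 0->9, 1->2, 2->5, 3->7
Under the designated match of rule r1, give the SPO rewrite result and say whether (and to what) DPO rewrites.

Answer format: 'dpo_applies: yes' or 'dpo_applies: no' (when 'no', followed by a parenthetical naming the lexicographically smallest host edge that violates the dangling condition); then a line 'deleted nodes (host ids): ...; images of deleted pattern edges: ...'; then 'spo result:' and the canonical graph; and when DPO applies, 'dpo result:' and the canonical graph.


dpo_applies: no
(the rule deletes node 9, which keeps host edge (9,5,hask) outside the match image — the dangling condition fails, DPO blocks; SPO proceeds and side-deletes such edges)
deleted nodes (host ids): 9; images of deleted pattern edges: (9,2,has); (9,5,has); (9,7,has)
spo result:
nodes: 0:pt, 1:pt, 2:pt, 4:pt, 5:pt, 6:pt, 7:pt, 8:F, 10:F, 11:pt, 12:pt, 13:pt, 14:F, 15:F, 16:F, 17:F
edges: (8,1,has); (8,4,has); (8,7,has); (10,0,has); (10,2,has); (10,5,has); (10,7,hask); (14,2,has); (14,11,has); (14,13,has); (15,5,has); (15,11,has); (15,12,has); (16,7,has); (16,12,has); (16,13,has); (17,11,has); (17,12,has); (17,13,has)


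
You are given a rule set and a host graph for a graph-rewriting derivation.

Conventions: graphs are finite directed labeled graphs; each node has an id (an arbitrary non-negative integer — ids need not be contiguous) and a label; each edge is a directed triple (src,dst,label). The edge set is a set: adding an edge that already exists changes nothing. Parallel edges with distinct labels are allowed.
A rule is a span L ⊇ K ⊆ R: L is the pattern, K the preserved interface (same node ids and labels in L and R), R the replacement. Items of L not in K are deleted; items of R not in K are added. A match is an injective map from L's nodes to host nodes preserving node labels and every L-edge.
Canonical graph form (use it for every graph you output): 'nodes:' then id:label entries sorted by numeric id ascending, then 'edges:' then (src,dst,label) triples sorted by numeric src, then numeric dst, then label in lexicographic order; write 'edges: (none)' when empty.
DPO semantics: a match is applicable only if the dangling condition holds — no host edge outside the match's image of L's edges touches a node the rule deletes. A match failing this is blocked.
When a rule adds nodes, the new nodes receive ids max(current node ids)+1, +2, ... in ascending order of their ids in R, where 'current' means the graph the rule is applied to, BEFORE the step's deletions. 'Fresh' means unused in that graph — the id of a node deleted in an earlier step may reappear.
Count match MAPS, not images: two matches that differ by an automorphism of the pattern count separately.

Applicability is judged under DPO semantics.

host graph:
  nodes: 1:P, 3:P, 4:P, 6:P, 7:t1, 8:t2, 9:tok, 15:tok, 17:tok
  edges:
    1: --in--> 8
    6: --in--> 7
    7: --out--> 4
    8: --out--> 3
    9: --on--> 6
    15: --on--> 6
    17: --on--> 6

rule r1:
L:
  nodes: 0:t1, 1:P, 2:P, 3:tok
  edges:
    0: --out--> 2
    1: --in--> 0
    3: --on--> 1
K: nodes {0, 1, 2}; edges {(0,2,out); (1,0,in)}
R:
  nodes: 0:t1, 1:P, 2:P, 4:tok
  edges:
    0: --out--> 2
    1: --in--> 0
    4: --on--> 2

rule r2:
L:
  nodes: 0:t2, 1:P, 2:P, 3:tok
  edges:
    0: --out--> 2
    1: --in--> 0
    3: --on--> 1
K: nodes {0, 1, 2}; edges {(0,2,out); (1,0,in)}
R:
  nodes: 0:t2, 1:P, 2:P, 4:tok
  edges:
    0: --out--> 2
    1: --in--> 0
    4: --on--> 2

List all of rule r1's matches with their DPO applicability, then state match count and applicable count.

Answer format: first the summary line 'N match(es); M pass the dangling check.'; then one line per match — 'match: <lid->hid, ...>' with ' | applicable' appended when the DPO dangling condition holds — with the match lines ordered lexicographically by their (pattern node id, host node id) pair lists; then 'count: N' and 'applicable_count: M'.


3 match(es); 3 pass the dangling check.
match: 0->7, 1->6, 2->4, 3->9 | applicable
match: 0->7, 1->6, 2->4, 3->15 | applicable
match: 0->7, 1->6, 2->4, 3->17 | applicable
count: 3
applicable_count: 3


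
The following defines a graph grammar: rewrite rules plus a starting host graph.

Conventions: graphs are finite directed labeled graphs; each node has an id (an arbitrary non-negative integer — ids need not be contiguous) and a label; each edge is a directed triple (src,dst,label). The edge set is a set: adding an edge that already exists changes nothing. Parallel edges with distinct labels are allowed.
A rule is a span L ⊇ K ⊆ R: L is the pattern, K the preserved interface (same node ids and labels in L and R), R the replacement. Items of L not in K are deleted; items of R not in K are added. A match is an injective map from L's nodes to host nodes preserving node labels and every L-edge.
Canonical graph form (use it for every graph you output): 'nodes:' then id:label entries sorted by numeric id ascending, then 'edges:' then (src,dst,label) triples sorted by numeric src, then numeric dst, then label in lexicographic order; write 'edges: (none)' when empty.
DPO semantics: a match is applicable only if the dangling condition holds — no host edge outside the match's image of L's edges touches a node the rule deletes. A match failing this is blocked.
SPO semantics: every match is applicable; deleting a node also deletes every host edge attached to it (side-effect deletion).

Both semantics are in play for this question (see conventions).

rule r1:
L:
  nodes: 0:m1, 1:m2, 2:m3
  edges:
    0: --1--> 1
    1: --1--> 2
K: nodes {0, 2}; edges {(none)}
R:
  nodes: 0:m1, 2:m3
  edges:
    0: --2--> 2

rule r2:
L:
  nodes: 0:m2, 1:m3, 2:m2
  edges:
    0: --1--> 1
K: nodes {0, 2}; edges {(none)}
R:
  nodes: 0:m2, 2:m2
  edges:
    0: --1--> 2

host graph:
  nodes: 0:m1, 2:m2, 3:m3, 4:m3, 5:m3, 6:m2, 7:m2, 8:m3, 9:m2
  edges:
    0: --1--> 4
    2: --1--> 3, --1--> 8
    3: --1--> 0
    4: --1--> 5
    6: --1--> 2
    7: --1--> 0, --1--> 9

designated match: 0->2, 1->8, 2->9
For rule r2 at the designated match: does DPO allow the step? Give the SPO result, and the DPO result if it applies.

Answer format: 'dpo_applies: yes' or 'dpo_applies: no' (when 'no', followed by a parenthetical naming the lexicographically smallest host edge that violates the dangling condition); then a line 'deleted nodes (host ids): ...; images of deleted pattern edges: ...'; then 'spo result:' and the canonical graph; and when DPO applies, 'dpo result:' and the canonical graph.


dpo_applies: yes
deleted nodes (host ids): 8; images of deleted pattern edges: (2,8,1)
spo result:
nodes: 0:m1, 2:m2, 3:m3, 4:m3, 5:m3, 6:m2, 7:m2, 9:m2
edges: (0,4,1); (2,3,1); (2,9,1); (3,0,1); (4,5,1); (6,2,1); (7,0,1); (7,9,1)
dpo result:
nodes: 0:m1, 2:m2, 3:m3, 4:m3, 5:m3, 6:m2, 7:m2, 9:m2
edges: (0,4,1); (2,3,1); (2,9,1); (3,0,1); (4,5,1); (6,2,1); (7,0,1); (7,9,1)


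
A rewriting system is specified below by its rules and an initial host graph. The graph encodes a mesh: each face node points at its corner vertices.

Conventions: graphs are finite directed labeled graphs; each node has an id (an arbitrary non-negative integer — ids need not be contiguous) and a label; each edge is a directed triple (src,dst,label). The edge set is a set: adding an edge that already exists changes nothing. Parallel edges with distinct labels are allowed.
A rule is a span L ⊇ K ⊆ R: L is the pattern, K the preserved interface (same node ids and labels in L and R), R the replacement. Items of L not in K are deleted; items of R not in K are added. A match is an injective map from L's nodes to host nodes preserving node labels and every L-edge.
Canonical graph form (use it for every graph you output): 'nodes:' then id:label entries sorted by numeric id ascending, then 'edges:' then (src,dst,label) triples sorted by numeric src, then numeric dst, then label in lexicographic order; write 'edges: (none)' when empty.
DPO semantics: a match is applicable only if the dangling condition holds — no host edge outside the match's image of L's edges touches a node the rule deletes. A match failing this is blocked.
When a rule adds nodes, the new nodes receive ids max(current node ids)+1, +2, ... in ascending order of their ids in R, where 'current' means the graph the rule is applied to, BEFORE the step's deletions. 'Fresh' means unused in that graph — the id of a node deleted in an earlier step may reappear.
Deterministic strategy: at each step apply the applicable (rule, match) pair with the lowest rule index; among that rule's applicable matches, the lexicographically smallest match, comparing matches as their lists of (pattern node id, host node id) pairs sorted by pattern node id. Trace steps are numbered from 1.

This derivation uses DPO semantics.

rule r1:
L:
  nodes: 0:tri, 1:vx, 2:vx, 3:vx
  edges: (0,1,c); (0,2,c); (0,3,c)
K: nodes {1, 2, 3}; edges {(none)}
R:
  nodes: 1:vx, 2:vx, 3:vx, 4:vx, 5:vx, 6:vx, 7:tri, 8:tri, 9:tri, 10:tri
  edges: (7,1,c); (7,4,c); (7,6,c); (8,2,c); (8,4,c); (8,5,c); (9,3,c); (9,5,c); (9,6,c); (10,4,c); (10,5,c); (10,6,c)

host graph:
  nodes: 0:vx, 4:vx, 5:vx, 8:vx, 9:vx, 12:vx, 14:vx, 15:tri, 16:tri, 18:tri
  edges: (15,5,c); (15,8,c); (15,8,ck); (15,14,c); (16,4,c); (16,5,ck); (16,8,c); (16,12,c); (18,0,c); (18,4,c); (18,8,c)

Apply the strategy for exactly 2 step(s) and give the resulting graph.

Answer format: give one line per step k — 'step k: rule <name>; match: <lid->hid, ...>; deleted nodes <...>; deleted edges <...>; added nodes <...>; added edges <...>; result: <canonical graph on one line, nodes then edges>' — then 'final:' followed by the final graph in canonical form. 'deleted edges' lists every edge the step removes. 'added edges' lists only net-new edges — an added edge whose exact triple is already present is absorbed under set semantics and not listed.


step 1: rule r1; match: 0->18, 1->0, 2->4, 3->8; deleted nodes 18; deleted edges (18,0,c); (18,4,c); (18,8,c); added nodes 19, 20, 21, 22, 23, 24, 25; added edges (22,0,c); (22,19,c); (22,21,c); (23,4,c); (23,19,c); (23,20,c); (24,8,c); (24,20,c); (24,21,c); (25,19,c); (25,20,c); (25,21,c); result: nodes: 0:vx, 4:vx, 5:vx, 8:vx, 9:vx, 12:vx, 14:vx, 15:tri, 16:tri, 19:vx, 20:vx, 21:vx, 22:tri, 23:tri, 24:tri, 25:tri edges: (15,5,c); (15,8,c); (15,8,ck); (15,14,c); (16,4,c); (16,5,ck); (16,8,c); (16,12,c); (22,0,c); (22,19,c); (22,21,c); (23,4,c); (23,19,c); (23,20,c); (24,8,c); (24,20,c); (24,21,c); (25,19,c); (25,20,c); (25,21,c)
step 2: rule r1; match: 0->22, 1->0, 2->19, 3->21; deleted nodes 22; deleted edges (22,0,c); (22,19,c); (22,21,c); added nodes 26, 27, 28, 29, 30, 31, 32; added edges (29,0,c); (29,26,c); (29,28,c); (30,19,c); (30,26,c); (30,27,c); (31,21,c); (31,27,c); (31,28,c); (32,26,c); (32,27,c); (32,28,c); result: nodes: 0:vx, 4:vx, 5:vx, 8:vx, 9:vx, 12:vx, 14:vx, 15:tri, 16:tri, 19:vx, 20:vx, 21:vx, 23:tri, 24:tri, 25:tri, 26:vx, 27:vx, 28:vx, 29:tri, 30:tri, 31:tri, 32:tri edges: (15,5,c); (15,8,c); (15,8,ck); (15,14,c); (16,4,c); (16,5,ck); (16,8,c); (16,12,c); (23,4,c); (23,19,c); (23,20,c); (24,8,c); (24,20,c); (24,21,c); (25,19,c); (25,20,c); (25,21,c); (29,0,c); (29,26,c); (29,28,c); (30,19,c); (30,26,c); (30,27,c); (31,21,c); (31,27,c); (31,28,c); (32,26,c); (32,27,c); (32,28,c)
final:
nodes: 0:vx, 4:vx, 5:vx, 8:vx, 9:vx, 12:vx, 14:vx, 15:tri, 16:tri, 19:vx, 20:vx, 21:vx, 23:tri, 24:tri, 25:tri, 26:vx, 27:vx, 28:vx, 29:tri, 30:tri, 31:tri, 32:tri
edges: (15,5,c); (15,8,c); (15,8,ck); (15,14,c); (16,4,c); (16,5,ck); (16,8,c); (16,12,c); (23,4,c); (23,19,c); (23,20,c); (24,8,c); (24,20,c); (24,21,c); (25,19,c); (25,20,c); (25,21,c); (29,0,c); (29,26,c); (29,28,c); (30,19,c); (30,26,c); (30,27,c); (31,21,c); (31,27,c); (31,28,c); (32,26,c); (32,27,c); (32,28,c)
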